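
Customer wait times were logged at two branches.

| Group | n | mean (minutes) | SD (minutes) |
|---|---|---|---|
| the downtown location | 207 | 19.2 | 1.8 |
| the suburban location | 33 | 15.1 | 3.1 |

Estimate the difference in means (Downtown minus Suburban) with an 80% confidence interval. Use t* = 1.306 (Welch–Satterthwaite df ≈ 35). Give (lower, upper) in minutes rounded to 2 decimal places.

Standard errors of each mean: 1.8/√207 = 0.1251 and 3.1/√33 = 0.5396.
SE(x̄₁ − x̄₂) = √(0.1251² + 0.5396²) = 0.5539 for independent samples with unequal variances.
With t* = 1.306, the margin is 1.306 × 0.5539 = 0.7234.
x̄₁ − x̄₂ = 19.2 − 15.1 = 4.1000; the interval is 4.1000 ± 0.7234 = (3.38, 4.82).

(3.38, 4.82)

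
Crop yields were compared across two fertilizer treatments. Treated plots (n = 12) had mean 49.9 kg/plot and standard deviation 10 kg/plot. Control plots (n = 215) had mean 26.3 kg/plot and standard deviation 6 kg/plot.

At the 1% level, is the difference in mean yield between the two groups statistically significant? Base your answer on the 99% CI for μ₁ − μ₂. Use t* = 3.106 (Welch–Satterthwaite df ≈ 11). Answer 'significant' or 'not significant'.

significant

SE₁ = s₁/√n₁ = 10/√12 = 2.8868; SE₂ = 6/√215 = 0.4092.
Independent samples, unequal variances: SE_diff = √(SE₁² + SE₂²) = √(8.33361424 + 0.16744464) = 2.9157.
t* = 3.106, so margin of error = 3.106 × 2.9157 = 9.0562.
Difference in means = 49.9 − 26.3 = 23.6000.
23.6000 ± 9.0562 → (14.5438, 32.6562).
The interval (14.5438, 32.6562) does not contain 0, so the difference is significant.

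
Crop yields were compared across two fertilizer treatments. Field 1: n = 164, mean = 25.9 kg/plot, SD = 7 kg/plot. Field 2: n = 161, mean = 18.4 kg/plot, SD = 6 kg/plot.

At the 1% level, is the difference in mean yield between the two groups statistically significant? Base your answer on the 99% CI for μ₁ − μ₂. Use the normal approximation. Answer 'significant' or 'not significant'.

significant

SE₁ = s₁/√n₁ = 7/√164 = 0.5466; SE₂ = 6/√161 = 0.4729.
Independent samples, unequal variances: SE_diff = √(SE₁² + SE₂²) = √(0.29877156 + 0.22363441) = 0.7228.
z* = 2.576, so margin of error = 2.576 × 0.7228 = 1.8619.
Difference in means = 25.9 − 18.4 = 7.5000.
7.5000 ± 1.8619 → (5.6381, 9.3619).
The interval (5.6381, 9.3619) does not contain 0, so the difference is significant.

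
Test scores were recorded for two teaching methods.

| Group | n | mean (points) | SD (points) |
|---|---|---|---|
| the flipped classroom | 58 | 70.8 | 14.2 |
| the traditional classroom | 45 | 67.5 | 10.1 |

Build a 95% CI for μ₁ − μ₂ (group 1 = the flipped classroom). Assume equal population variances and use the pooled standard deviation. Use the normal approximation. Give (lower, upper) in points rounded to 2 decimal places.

Pooled variance s_p² = [57·14.2² + 44·10.1²] / (58+45−2) = 158.2368, so s_p = 12.5792.
SE_diff = s_p·√(1/n₁ + 1/n₂) = 12.5792·√(1/58 + 1/45) = 2.4989.
z* = 1.960; margin = 1.960 × 2.4989 = 4.8978.
Difference = 70.8 − 67.5 = 3.3000.
3.3000 ± 4.8978 → (-1.60, 8.20).

(-1.60, 8.20)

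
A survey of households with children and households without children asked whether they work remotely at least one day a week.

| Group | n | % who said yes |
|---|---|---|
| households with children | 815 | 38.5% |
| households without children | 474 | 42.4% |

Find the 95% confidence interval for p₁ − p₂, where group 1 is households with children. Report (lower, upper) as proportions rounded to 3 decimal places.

Each SE is √(p̂(1−p̂)/n): √(0.3850·0.6150/815) = 0.01704 and √(0.4240·0.5760/474) = 0.02270.
SE(p̂₁ − p̂₂) = √(SE₁² + SE₂²) = √(0.0002903616 + 0.00051529) = 0.02838, since the two samples are independent.
At 95% confidence z* = 1.960; margin = 1.960 × 0.02838 = 0.05562.
The difference is 0.3850 − 0.4240 = -0.0390, so the interval is -0.0390 ± 0.05562 = (-0.095, 0.017).

(-0.095, 0.017)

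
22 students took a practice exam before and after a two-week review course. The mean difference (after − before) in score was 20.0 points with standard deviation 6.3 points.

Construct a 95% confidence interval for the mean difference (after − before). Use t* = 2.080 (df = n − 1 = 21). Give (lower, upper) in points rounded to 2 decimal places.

(17.21, 22.79)

This is a matched-pairs design, so SE = s_d/√n = 6.3/√22 = 1.3432.
Margin = 2.080 × 1.3432 = 2.7939; the interval is 20.0 ± 2.7939 = (17.21, 22.79).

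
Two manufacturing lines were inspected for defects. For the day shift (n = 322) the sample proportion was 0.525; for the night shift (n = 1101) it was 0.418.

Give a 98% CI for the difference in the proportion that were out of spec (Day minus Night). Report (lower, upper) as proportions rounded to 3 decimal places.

(0.034, 0.180)

The two standard errors are √(0.5250×0.4750/322) = 0.02783 and √(0.4180×0.5820/1101) = 0.01486.
Because the samples are independent, SE_diff = √(0.02783² + 0.01486²) = 0.03155.
Using z* = 2.326 for 98%, ME = 2.326 × 0.03155 = 0.07339.
p̂₁ − p̂₂ = 0.1070; interval 0.1070 ± 0.07339 gives (0.034, 0.180).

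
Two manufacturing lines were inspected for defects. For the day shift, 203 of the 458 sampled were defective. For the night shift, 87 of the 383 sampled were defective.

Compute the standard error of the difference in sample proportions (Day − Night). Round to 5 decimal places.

0.03158

p̂₁ = 203/458 = 0.4432 and p̂₂ = 87/383 = 0.2272.
SE₁ = √(p̂₁(1−p̂₁)/n₁) = √(0.4432·0.5568/458) = 0.02321; SE₂ = √(0.2272·0.7728/383) = 0.02141.
Independent samples: SE of the difference = √(SE₁² + SE₂²) = √(0.0005387041 + 0.0004583881) = 0.03158.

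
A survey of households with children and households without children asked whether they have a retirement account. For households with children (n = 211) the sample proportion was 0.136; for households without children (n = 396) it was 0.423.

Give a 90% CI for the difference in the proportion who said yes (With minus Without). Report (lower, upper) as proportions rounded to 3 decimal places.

SE₁ = √(p̂₁(1−p̂₁)/n₁) = √(0.1360·0.8640/211) = 0.02360; SE₂ = √(0.4230·0.5770/396) = 0.02483.
Independent samples: SE of the difference = √(SE₁² + SE₂²) = √(0.00055696 + 0.0006165289) = 0.03426.
z* for 90% confidence is 1.645, so the margin of error is 1.645 × 0.03426 = 0.05636.
Point estimate p̂₁ − p̂₂ = 0.1360 − 0.4230 = -0.2870.
-0.2870 ± 0.05636 → (-0.343, -0.231).

(-0.343, -0.231)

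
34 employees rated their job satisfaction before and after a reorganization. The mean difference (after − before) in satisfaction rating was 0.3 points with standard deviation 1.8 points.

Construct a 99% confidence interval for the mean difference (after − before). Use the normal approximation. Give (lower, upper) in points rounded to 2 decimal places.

(-0.50, 1.10)

This is a matched-pairs design, so SE = s_d/√n = 1.8/√34 = 0.3087.
Margin = 2.576 × 0.3087 = 0.7952; the interval is 0.3 ± 0.7952 = (-0.50, 1.10).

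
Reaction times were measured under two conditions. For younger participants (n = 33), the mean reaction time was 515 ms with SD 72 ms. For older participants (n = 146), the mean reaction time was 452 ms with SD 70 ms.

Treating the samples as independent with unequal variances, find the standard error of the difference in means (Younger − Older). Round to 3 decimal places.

Per-group SEs: s₁/√n₁ = 72/√33 = 12.5336, s₂/√n₂ = 70/√146 = 5.7932.
Unpooled SE of the difference: √(157.09112896 + 33.56116624) = 13.8077.

13.808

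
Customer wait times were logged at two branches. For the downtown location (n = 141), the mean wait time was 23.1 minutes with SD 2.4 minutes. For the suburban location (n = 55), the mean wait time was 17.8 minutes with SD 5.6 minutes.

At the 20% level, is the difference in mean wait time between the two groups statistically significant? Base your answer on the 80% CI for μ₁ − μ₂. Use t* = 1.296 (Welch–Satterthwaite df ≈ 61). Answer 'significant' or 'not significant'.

significant

SE₁ = s₁/√n₁ = 2.4/√141 = 0.2021; SE₂ = 5.6/√55 = 0.7551.
Independent samples, unequal variances: SE_diff = √(SE₁² + SE₂²) = √(0.04084441 + 0.57017601) = 0.7817.
t* = 1.296, so margin of error = 1.296 × 0.7817 = 1.0131.
Difference in means = 23.1 − 17.8 = 5.3000.
5.3000 ± 1.0131 → (4.2869, 6.3131).
The interval (4.2869, 6.3131) does not contain 0, so the difference is significant.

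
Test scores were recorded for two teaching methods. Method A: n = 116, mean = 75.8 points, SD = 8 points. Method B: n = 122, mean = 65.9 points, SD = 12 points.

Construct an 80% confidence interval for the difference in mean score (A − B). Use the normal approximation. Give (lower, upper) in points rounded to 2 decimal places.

(8.21, 11.59)

Per-group SEs: s₁/√n₁ = 8/√116 = 0.7428, s₂/√n₂ = 12/√122 = 1.0864.
Unpooled SE of the difference: √(0.55175184 + 1.18026496) = 1.3161.
Margin of error = z* · SE = 1.282 × 1.3161 = 1.6872.
x̄₁ − x̄₂ = 75.8 − 65.9 = 9.9000.
CI: 9.9000 ± 1.6872 = (8.21, 11.59).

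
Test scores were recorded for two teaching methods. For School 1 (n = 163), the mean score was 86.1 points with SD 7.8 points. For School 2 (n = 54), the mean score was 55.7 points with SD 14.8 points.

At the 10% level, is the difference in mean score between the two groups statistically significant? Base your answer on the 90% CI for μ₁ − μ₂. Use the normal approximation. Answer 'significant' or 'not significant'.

significant

Standard errors of each mean: 7.8/√163 = 0.6109 and 14.8/√54 = 2.0140.
SE(x̄₁ − x̄₂) = √(0.6109² + 2.0140²) = 2.1046 for independent samples with unequal variances.
With z* = 1.645, the margin is 1.645 × 2.1046 = 3.4621.
x̄₁ − x̄₂ = 86.1 − 55.7 = 30.4000; the interval is 30.4000 ± 3.4621 = (26.9379, 33.8621).
The interval (26.9379, 33.8621) does not contain 0, so the difference is significant.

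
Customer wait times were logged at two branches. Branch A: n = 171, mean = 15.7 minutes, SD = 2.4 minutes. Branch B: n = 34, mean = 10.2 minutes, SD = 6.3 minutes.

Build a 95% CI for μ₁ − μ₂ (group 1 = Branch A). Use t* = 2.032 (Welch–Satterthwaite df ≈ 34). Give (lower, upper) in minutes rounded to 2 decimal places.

(3.27, 7.73)

Per-group SEs: s₁/√n₁ = 2.4/√171 = 0.1835, s₂/√n₂ = 6.3/√34 = 1.0804.
Unpooled SE of the difference: √(0.03367225 + 1.16726416) = 1.0959.
Margin of error = t* · SE = 2.032 × 1.0959 = 2.2269.
x̄₁ − x̄₂ = 15.7 − 10.2 = 5.5000.
CI: 5.5000 ± 2.2269 = (3.27, 7.73).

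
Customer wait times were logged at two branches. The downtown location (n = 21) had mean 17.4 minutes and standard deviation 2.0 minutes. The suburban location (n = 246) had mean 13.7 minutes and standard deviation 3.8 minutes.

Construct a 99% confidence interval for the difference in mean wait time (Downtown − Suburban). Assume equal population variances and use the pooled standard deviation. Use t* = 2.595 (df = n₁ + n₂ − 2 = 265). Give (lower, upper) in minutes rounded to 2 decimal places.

s_p = √[((n₁−1)s₁² + (n₂−1)s₂²)/(n₁+n₂−2)] = √[(20·2.0² + 245·3.8²)/265] = 3.6949.
SE = 3.6949·√(1/21 + 1/246) = 0.8400.
With t* = 2.595, margin = 2.595 × 0.8400 = 2.1798.
x̄₁ − x̄₂ = 17.4 − 13.7 = 3.7000; interval 3.7000 ± 2.1798 = (1.52, 5.88).

(1.52, 5.88)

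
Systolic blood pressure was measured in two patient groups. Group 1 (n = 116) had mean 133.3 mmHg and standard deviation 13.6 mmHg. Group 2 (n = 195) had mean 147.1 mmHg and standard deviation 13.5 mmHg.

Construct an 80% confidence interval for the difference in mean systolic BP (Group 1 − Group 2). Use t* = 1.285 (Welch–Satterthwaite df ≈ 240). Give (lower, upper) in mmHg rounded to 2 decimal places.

Standard errors of each mean: 13.6/√116 = 1.2627 and 13.5/√195 = 0.9668.
SE(x̄₁ − x̄₂) = √(1.2627² + 0.9668²) = 1.5903 for independent samples with unequal variances.
With t* = 1.285, the margin is 1.285 × 1.5903 = 2.0435.
x̄₁ − x̄₂ = 133.3 − 147.1 = -13.8000; the interval is -13.8000 ± 2.0435 = (-15.84, -11.76).

(-15.84, -11.76)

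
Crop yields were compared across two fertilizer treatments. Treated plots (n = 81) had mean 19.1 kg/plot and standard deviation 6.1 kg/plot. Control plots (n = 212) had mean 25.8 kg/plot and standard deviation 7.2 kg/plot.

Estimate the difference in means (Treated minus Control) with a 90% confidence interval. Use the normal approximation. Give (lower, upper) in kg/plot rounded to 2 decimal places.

(-8.08, -5.32)

SE₁ = s₁/√n₁ = 6.1/√81 = 0.6778; SE₂ = 7.2/√212 = 0.4945.
Independent samples, unequal variances: SE_diff = √(SE₁² + SE₂²) = √(0.45941284 + 0.24453025) = 0.8390.
z* = 1.645, so margin of error = 1.645 × 0.8390 = 1.3802.
Difference in means = 19.1 − 25.8 = -6.7000.
-6.7000 ± 1.3802 → (-8.08, -5.32).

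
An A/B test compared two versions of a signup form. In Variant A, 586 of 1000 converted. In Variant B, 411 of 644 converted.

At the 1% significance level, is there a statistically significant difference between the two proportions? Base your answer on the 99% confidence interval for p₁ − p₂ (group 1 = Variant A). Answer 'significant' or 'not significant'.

not significant

Sample proportions: 586/1000 = 0.5860, 411/644 = 0.6382.
Each SE is √(p̂(1−p̂)/n): √(0.5860·0.4140/1000) = 0.01558 and √(0.6382·0.3618/644) = 0.01894.
SE(p̂₁ − p̂₂) = √(SE₁² + SE₂²) = √(0.0002427364 + 0.0003587236) = 0.02452, since the two samples are independent.
At 99% confidence z* = 2.576; margin = 2.576 × 0.02452 = 0.06316.
The difference is 0.5860 − 0.6382 = -0.0522, so the interval is -0.0522 ± 0.06316 = (-0.11536, 0.01096).
The interval (-0.11536, 0.01096) contains 0, so the difference is not significant.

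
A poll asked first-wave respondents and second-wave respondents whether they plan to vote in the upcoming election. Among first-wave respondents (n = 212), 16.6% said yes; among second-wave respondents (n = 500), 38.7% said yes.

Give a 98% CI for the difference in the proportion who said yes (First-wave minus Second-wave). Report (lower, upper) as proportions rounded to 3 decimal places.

The two standard errors are √(0.1660×0.8340/212) = 0.02555 and √(0.3870×0.6130/500) = 0.02178.
Because the samples are independent, SE_diff = √(0.02555² + 0.02178²) = 0.03357.
Using z* = 2.326 for 98%, ME = 2.326 × 0.03357 = 0.07808.
p̂₁ − p̂₂ = -0.2210; interval -0.2210 ± 0.07808 gives (-0.299, -0.143).

(-0.299, -0.143)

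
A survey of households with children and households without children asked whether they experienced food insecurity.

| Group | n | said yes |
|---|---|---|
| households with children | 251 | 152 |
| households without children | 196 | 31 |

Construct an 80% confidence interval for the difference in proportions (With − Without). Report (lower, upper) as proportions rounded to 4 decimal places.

(0.3956, 0.4992)

Sample proportions: 152/251 = 0.6056, 31/196 = 0.1582.
Each SE is √(p̂(1−p̂)/n): √(0.6056·0.3944/251) = 0.03085 and √(0.1582·0.8418/196) = 0.02607.
SE(p̂₁ − p̂₂) = √(SE₁² + SE₂²) = √(0.0009517225 + 0.0006796449) = 0.04039, since the two samples are independent.
At 80% confidence z* = 1.282; margin = 1.282 × 0.04039 = 0.05178.
The difference is 0.6056 − 0.1582 = 0.4474, so the interval is 0.4474 ± 0.05178 = (0.3956, 0.4992).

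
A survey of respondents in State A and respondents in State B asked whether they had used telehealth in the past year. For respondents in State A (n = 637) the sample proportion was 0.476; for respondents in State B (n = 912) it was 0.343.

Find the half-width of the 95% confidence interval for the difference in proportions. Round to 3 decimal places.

0.050

The two standard errors are √(0.4760×0.5240/637) = 0.01979 and √(0.3430×0.6570/912) = 0.01572.
Because the samples are independent, SE_diff = √(0.01979² + 0.01572²) = 0.02527.
Using z* = 1.960 for 95%, ME = 1.960 × 0.02527 = 0.04953.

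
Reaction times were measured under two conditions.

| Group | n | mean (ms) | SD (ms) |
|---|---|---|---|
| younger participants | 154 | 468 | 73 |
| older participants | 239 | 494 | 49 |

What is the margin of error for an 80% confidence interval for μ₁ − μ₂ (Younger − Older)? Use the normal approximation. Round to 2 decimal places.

Standard errors of each mean: 73/√154 = 5.8825 and 49/√239 = 3.1695.
SE(x̄₁ − x̄₂) = √(5.8825² + 3.1695²) = 6.6820 for independent samples with unequal variances.
With z* = 1.282, the margin is 1.282 × 6.6820 = 8.5663.

8.57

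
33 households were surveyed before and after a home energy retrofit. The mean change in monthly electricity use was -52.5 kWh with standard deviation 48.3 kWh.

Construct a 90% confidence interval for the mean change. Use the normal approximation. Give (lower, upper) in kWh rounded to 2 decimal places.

Paired design: SE = s_d/√n = 48.3/√33 = 8.4080.
z* = 1.645; margin of error = 1.645 × 8.4080 = 13.8312.
-52.5 ± 13.8312 → (-66.33, -38.67).

(-66.33, -38.67)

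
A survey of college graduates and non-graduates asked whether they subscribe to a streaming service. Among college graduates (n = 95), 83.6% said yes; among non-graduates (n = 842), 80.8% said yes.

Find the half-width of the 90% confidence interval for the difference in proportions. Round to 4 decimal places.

0.0664

Each SE is √(p̂(1−p̂)/n): √(0.8360·0.1640/95) = 0.03799 and √(0.8080·0.1920/842) = 0.01357.
SE(p̂₁ − p̂₂) = √(SE₁² + SE₂²) = √(0.0014432401 + 0.0001841449) = 0.04034, since the two samples are independent.
At 90% confidence z* = 1.645; margin = 1.645 × 0.04034 = 0.06636.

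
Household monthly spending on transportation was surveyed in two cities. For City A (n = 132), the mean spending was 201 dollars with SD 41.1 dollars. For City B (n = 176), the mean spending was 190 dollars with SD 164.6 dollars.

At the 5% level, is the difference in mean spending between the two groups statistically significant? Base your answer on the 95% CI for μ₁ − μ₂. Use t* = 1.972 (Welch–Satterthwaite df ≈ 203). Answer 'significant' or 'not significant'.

Standard errors of each mean: 41.1/√132 = 3.5773 and 164.6/√176 = 12.4072.
SE(x̄₁ − x̄₂) = √(3.5773² + 12.4072²) = 12.9126 for independent samples with unequal variances.
With t* = 1.972, the margin is 1.972 × 12.9126 = 25.4636.
x̄₁ − x̄₂ = 201 − 190 = 11.0000; the interval is 11.0000 ± 25.4636 = (-14.4636, 36.4636).
The interval (-14.4636, 36.4636) contains 0, so the difference is not significant.

not significant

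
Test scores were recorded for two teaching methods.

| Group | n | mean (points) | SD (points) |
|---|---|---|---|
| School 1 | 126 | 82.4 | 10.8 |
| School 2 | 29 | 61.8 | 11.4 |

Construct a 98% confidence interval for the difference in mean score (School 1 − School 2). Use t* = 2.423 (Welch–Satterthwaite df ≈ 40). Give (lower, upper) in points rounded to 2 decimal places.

(14.97, 26.23)

Standard errors of each mean: 10.8/√126 = 0.9621 and 11.4/√29 = 2.1169.
SE(x̄₁ − x̄₂) = √(0.9621² + 2.1169²) = 2.3253 for independent samples with unequal variances.
With t* = 2.423, the margin is 2.423 × 2.3253 = 5.6342.
x̄₁ − x̄₂ = 82.4 − 61.8 = 20.6000; the interval is 20.6000 ± 5.6342 = (14.97, 26.23).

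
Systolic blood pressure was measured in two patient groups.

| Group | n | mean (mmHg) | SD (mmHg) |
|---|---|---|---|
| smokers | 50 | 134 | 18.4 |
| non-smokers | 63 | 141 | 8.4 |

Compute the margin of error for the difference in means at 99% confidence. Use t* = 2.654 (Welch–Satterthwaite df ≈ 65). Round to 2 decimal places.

7.46

Per-group SEs: s₁/√n₁ = 18.4/√50 = 2.6022, s₂/√n₂ = 8.4/√63 = 1.0583.
Unpooled SE of the difference: √(6.77144484 + 1.11999889) = 2.8092.
Margin of error = t* · SE = 2.654 × 2.8092 = 7.4556.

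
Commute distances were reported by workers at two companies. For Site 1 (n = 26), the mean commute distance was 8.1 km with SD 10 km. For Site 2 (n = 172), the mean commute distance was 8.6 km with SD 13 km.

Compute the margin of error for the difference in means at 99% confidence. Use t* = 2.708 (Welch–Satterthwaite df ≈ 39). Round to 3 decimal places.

5.951

Per-group SEs: s₁/√n₁ = 10/√26 = 1.9612, s₂/√n₂ = 13/√172 = 0.9912.
Unpooled SE of the difference: √(3.84630544 + 0.98247744) = 2.1974.
Margin of error = t* · SE = 2.708 × 2.1974 = 5.9506.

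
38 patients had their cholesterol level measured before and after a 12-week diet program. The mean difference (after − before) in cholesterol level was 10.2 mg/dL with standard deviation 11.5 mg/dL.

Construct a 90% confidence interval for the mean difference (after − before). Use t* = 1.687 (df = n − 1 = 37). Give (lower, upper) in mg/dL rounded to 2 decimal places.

(7.05, 13.35)

This is a matched-pairs design, so SE = s_d/√n = 11.5/√38 = 1.8655.
Margin = 1.687 × 1.8655 = 3.1471; the interval is 10.2 ± 3.1471 = (7.05, 13.35).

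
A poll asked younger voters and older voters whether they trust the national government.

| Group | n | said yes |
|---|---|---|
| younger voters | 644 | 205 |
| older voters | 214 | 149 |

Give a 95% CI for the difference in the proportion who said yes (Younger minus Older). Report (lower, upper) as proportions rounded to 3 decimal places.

p̂₁ = 205/644 = 0.3183 and p̂₂ = 149/214 = 0.6963.
SE₁ = √(p̂₁(1−p̂₁)/n₁) = √(0.3183·0.6817/644) = 0.01836; SE₂ = √(0.6963·0.3037/214) = 0.03144.
Independent samples: SE of the difference = √(SE₁² + SE₂²) = √(0.0003370896 + 0.0009884736) = 0.03641.
z* for 95% confidence is 1.960, so the margin of error is 1.960 × 0.03641 = 0.07136.
Point estimate p̂₁ − p̂₂ = 0.3183 − 0.6963 = -0.3780.
-0.3780 ± 0.07136 → (-0.449, -0.307).

(-0.449, -0.307)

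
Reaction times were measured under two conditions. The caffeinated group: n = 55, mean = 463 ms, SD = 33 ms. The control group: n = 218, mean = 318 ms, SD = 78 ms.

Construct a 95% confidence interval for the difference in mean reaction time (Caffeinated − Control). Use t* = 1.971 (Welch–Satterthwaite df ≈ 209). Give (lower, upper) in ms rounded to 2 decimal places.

(131.39, 158.61)

Standard errors of each mean: 33/√55 = 4.4497 and 78/√218 = 5.2828.
SE(x̄₁ − x̄₂) = √(4.4497² + 5.2828²) = 6.9071 for independent samples with unequal variances.
With t* = 1.971, the margin is 1.971 × 6.9071 = 13.6139.
x̄₁ − x̄₂ = 463 − 318 = 145.0000; the interval is 145.0000 ± 13.6139 = (131.39, 158.61).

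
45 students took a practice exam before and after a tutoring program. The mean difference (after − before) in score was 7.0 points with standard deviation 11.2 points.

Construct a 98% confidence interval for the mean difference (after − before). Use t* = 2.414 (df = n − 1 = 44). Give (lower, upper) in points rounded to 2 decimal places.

This is a matched-pairs design, so SE = s_d/√n = 11.2/√45 = 1.6696.
Margin = 2.414 × 1.6696 = 4.0304; the interval is 7.0 ± 4.0304 = (2.97, 11.03).

(2.97, 11.03)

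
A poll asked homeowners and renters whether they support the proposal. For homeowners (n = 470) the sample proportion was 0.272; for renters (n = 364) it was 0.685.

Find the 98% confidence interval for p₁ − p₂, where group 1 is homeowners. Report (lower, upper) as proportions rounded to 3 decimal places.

(-0.487, -0.339)

Each SE is √(p̂(1−p̂)/n): √(0.2720·0.7280/470) = 0.02053 and √(0.6850·0.3150/364) = 0.02435.
SE(p̂₁ − p̂₂) = √(SE₁² + SE₂²) = √(0.0004214809 + 0.0005929225) = 0.03185, since the two samples are independent.
At 98% confidence z* = 2.326; margin = 2.326 × 0.03185 = 0.07408.
The difference is 0.2720 − 0.6850 = -0.4130, so the interval is -0.4130 ± 0.07408 = (-0.487, -0.339).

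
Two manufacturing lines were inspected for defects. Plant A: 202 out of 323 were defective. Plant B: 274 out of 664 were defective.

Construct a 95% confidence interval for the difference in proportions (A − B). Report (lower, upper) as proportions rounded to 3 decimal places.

(0.148, 0.277)

p̂₁ = 202/323 = 0.6254 and p̂₂ = 274/664 = 0.4127.
SE₁ = √(p̂₁(1−p̂₁)/n₁) = √(0.6254·0.3746/323) = 0.02693; SE₂ = √(0.4127·0.5873/664) = 0.01911.
Independent samples: SE of the difference = √(SE₁² + SE₂²) = √(0.0007252249 + 0.0003651921) = 0.03302.
z* for 95% confidence is 1.960, so the margin of error is 1.960 × 0.03302 = 0.06472.
Point estimate p̂₁ − p̂₂ = 0.6254 − 0.4127 = 0.2127.
0.2127 ± 0.06472 → (0.148, 0.277).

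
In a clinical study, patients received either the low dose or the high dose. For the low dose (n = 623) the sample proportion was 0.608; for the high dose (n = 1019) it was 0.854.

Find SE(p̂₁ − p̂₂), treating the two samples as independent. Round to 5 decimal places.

Each SE is √(p̂(1−p̂)/n): √(0.6080·0.3920/623) = 0.01956 and √(0.8540·0.1460/1019) = 0.01106.
SE(p̂₁ − p̂₂) = √(SE₁² + SE₂²) = √(0.0003825936 + 0.0001223236) = 0.02247, since the two samples are independent.

0.02247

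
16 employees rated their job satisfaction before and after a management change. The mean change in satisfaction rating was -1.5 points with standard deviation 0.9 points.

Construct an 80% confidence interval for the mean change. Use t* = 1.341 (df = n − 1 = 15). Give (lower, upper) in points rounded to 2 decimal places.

(-1.80, -1.20)

This is a matched-pairs design, so SE = s_d/√n = 0.9/√16 = 0.2250.
Margin = 1.341 × 0.2250 = 0.3017; the interval is -1.5 ± 0.3017 = (-1.80, -1.20).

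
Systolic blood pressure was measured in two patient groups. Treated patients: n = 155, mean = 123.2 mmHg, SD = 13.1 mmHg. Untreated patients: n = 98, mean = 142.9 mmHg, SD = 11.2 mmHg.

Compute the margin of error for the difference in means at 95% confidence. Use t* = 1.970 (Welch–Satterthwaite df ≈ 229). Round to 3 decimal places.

3.044

Per-group SEs: s₁/√n₁ = 13.1/√155 = 1.0522, s₂/√n₂ = 11.2/√98 = 1.1314.
Unpooled SE of the difference: √(1.10712484 + 1.28006596) = 1.5451.
Margin of error = t* · SE = 1.970 × 1.5451 = 3.0438.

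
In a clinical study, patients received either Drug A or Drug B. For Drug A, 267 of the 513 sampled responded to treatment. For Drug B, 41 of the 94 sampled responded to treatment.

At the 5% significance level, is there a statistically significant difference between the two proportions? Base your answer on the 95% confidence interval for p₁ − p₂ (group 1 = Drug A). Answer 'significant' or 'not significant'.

First, p̂₁ = 267/513 = 0.5205; p̂₂ = 41/94 = 0.4362.
The two standard errors are √(0.5205×0.4795/513) = 0.02206 and √(0.4362×0.5638/94) = 0.05115.
Because the samples are independent, SE_diff = √(0.02206² + 0.05115²) = 0.05570.
Using z* = 1.960 for 95%, ME = 1.960 × 0.05570 = 0.10917.
p̂₁ − p̂₂ = 0.0843; interval 0.0843 ± 0.10917 gives (-0.02487, 0.19347).
The interval (-0.02487, 0.19347) contains 0, so the difference is not significant.

not significant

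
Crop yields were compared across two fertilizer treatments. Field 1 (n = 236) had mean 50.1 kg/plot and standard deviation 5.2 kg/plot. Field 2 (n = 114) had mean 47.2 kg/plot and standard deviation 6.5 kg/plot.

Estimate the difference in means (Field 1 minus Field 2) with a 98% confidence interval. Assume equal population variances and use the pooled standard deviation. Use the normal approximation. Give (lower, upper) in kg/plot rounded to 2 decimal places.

(1.40, 4.40)

s_p = √[((n₁−1)s₁² + (n₂−1)s₂²)/(n₁+n₂−2)] = √[(235·5.2² + 113·6.5²)/348] = 5.6550.
SE = 5.6550·√(1/236 + 1/114) = 0.6450.
With z* = 2.326, margin = 2.326 × 0.6450 = 1.5003.
x̄₁ − x̄₂ = 50.1 − 47.2 = 2.9000; interval 2.9000 ± 1.5003 = (1.40, 4.40).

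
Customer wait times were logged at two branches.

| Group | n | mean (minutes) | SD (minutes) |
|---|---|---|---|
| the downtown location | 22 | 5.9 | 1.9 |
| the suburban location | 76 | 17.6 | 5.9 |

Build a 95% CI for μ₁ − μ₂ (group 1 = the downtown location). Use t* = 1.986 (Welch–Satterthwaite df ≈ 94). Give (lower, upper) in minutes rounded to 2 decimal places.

SE₁ = s₁/√n₁ = 1.9/√22 = 0.4051; SE₂ = 5.9/√76 = 0.6768.
Independent samples, unequal variances: SE_diff = √(SE₁² + SE₂²) = √(0.16410601 + 0.45805824) = 0.7888.
t* = 1.986, so margin of error = 1.986 × 0.7888 = 1.5666.
Difference in means = 5.9 − 17.6 = -11.7000.
-11.7000 ± 1.5666 → (-13.27, -10.13).

(-13.27, -10.13)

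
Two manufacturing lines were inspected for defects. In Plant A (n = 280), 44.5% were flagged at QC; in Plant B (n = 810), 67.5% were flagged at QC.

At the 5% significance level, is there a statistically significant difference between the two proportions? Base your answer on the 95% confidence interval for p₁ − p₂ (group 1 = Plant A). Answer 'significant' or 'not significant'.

significant

The two standard errors are √(0.4450×0.5550/280) = 0.02970 and √(0.6750×0.3250/810) = 0.01646.
Because the samples are independent, SE_diff = √(0.02970² + 0.01646²) = 0.03396.
Using z* = 1.960 for 95%, ME = 1.960 × 0.03396 = 0.06656.
p̂₁ − p̂₂ = -0.2300; interval -0.2300 ± 0.06656 gives (-0.29656, -0.16344).
The interval (-0.29656, -0.16344) does not contain 0, so the difference is significant.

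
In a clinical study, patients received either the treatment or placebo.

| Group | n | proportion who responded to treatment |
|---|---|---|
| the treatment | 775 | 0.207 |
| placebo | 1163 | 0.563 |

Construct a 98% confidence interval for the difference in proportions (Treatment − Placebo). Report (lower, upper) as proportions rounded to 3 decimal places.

The two standard errors are √(0.2070×0.7930/775) = 0.01455 and √(0.5630×0.4370/1163) = 0.01454.
Because the samples are independent, SE_diff = √(0.01455² + 0.01454²) = 0.02057.
Using z* = 2.326 for 98%, ME = 2.326 × 0.02057 = 0.04785.
p̂₁ − p̂₂ = -0.3560; interval -0.3560 ± 0.04785 gives (-0.404, -0.308).

(-0.404, -0.308)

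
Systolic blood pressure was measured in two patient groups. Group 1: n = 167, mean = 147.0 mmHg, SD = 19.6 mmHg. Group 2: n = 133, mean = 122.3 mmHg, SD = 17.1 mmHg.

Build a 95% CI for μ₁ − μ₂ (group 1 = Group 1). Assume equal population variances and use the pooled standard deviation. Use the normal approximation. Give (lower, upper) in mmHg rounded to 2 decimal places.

Pooled variance s_p² = [166·19.6² + 132·17.1²] / (167+133−2) = 343.5191, so s_p = 18.5343.
SE_diff = s_p·√(1/n₁ + 1/n₂) = 18.5343·√(1/167 + 1/133) = 2.1540.
z* = 1.960; margin = 1.960 × 2.1540 = 4.2218.
Difference = 147.0 − 122.3 = 24.7000.
24.7000 ± 4.2218 → (20.48, 28.92).

(20.48, 28.92)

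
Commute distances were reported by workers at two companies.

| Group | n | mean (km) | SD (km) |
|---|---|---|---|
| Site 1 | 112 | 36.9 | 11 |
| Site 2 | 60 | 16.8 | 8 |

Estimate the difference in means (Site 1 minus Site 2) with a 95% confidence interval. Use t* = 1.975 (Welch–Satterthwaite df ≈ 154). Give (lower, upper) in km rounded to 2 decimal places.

Standard errors of each mean: 11/√112 = 1.0394 and 8/√60 = 1.0328.
SE(x̄₁ − x̄₂) = √(1.0394² + 1.0328²) = 1.4653 for independent samples with unequal variances.
With t* = 1.975, the margin is 1.975 × 1.4653 = 2.8940.
x̄₁ − x̄₂ = 36.9 − 16.8 = 20.1000; the interval is 20.1000 ± 2.8940 = (17.21, 22.99).

(17.21, 22.99)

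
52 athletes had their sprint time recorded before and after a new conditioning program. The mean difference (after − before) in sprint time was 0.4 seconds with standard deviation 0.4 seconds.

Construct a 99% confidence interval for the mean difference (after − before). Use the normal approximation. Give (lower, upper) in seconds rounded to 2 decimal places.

Paired design: SE = s_d/√n = 0.4/√52 = 0.0555.
z* = 2.576; margin of error = 2.576 × 0.0555 = 0.1430.
0.4 ± 0.1430 → (0.26, 0.54).

(0.26, 0.54)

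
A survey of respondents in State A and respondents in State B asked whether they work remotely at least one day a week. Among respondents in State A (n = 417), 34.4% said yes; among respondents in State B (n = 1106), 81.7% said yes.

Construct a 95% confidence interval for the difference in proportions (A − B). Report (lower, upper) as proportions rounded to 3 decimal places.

Each SE is √(p̂(1−p̂)/n): √(0.3440·0.6560/417) = 0.02326 and √(0.8170·0.1830/1106) = 0.01163.
SE(p̂₁ − p̂₂) = √(SE₁² + SE₂²) = √(0.0005410276 + 0.0001352569) = 0.02601, since the two samples are independent.
At 95% confidence z* = 1.960; margin = 1.960 × 0.02601 = 0.05098.
The difference is 0.3440 − 0.8170 = -0.4730, so the interval is -0.4730 ± 0.05098 = (-0.524, -0.422).

(-0.524, -0.422)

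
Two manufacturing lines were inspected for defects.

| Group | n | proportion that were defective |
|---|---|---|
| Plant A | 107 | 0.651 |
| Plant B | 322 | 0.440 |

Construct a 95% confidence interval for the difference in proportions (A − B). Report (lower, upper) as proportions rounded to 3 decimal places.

SE₁ = √(p̂₁(1−p̂₁)/n₁) = √(0.6510·0.3490/107) = 0.04608; SE₂ = √(0.4400·0.5600/322) = 0.02766.
Independent samples: SE of the difference = √(SE₁² + SE₂²) = √(0.0021233664 + 0.0007650756) = 0.05374.
z* for 95% confidence is 1.960, so the margin of error is 1.960 × 0.05374 = 0.10533.
Point estimate p̂₁ − p̂₂ = 0.6510 − 0.4400 = 0.2110.
0.2110 ± 0.10533 → (0.106, 0.316).

(0.106, 0.316)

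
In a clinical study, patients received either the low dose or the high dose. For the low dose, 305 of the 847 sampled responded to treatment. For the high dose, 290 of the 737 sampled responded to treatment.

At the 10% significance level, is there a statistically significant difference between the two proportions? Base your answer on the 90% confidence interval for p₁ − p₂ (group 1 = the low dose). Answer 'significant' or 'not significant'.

First, p̂₁ = 305/847 = 0.3601; p̂₂ = 290/737 = 0.3935.
The two standard errors are √(0.3601×0.6399/847) = 0.01649 and √(0.3935×0.6065/737) = 0.01800.
Because the samples are independent, SE_diff = √(0.01649² + 0.01800²) = 0.02441.
Using z* = 1.645 for 90%, ME = 1.645 × 0.02441 = 0.04015.
p̂₁ − p̂₂ = -0.0334; interval -0.0334 ± 0.04015 gives (-0.07355, 0.00675).
The interval (-0.07355, 0.00675) contains 0, so the difference is not significant.

not significant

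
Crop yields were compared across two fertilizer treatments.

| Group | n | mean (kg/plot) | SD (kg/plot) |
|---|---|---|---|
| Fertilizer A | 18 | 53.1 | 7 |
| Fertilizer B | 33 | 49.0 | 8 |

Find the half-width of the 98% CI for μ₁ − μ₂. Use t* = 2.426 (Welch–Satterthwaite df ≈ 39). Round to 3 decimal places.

Per-group SEs: s₁/√n₁ = 7/√18 = 1.6499, s₂/√n₂ = 8/√33 = 1.3926.
Unpooled SE of the difference: √(2.72217001 + 1.93933476) = 2.1591.
Margin of error = t* · SE = 2.426 × 2.1591 = 5.2380.

5.238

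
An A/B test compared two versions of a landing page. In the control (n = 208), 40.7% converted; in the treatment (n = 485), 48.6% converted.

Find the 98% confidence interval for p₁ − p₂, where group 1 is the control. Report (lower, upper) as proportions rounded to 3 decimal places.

Each SE is √(p̂(1−p̂)/n): √(0.4070·0.5930/208) = 0.03406 and √(0.4860·0.5140/485) = 0.02269.
SE(p̂₁ − p̂₂) = √(SE₁² + SE₂²) = √(0.0011600836 + 0.0005148361) = 0.04093, since the two samples are independent.
At 98% confidence z* = 2.326; margin = 2.326 × 0.04093 = 0.09520.
The difference is 0.4070 − 0.4860 = -0.0790, so the interval is -0.0790 ± 0.09520 = (-0.174, 0.016).

(-0.174, 0.016)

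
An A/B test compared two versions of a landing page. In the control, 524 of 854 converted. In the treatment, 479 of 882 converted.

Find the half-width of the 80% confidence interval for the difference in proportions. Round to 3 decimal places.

First, p̂₁ = 524/854 = 0.6136; p̂₂ = 479/882 = 0.5431.
The two standard errors are √(0.6136×0.3864/854) = 0.01666 and √(0.5431×0.4569/882) = 0.01677.
Because the samples are independent, SE_diff = √(0.01666² + 0.01677²) = 0.02364.
Using z* = 1.282 for 80%, ME = 1.282 × 0.02364 = 0.03031.

0.030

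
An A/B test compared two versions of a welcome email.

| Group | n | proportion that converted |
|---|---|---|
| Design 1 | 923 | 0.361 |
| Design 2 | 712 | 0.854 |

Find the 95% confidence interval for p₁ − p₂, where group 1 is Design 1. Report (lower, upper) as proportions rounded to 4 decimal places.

The two standard errors are √(0.3610×0.6390/923) = 0.01581 and √(0.8540×0.1460/712) = 0.01323.
Because the samples are independent, SE_diff = √(0.01581² + 0.01323²) = 0.02062.
Using z* = 1.960 for 95%, ME = 1.960 × 0.02062 = 0.04042.
p̂₁ − p̂₂ = -0.4930; interval -0.4930 ± 0.04042 gives (-0.5334, -0.4526).

(-0.5334, -0.4526)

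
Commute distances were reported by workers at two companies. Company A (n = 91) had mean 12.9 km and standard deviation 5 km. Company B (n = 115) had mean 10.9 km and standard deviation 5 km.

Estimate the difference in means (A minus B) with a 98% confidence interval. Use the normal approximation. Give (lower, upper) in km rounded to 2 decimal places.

SE₁ = s₁/√n₁ = 5/√91 = 0.5241; SE₂ = 5/√115 = 0.4663.
Independent samples, unequal variances: SE_diff = √(SE₁² + SE₂²) = √(0.27468081 + 0.21743569) = 0.7015.
z* = 2.326, so margin of error = 2.326 × 0.7015 = 1.6317.
Difference in means = 12.9 − 10.9 = 2.0000.
2.0000 ± 1.6317 → (0.37, 3.63).

(0.37, 3.63)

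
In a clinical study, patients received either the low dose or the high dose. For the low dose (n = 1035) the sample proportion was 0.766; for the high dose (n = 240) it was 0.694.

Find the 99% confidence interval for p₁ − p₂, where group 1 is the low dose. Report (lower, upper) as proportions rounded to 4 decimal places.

Each SE is √(p̂(1−p̂)/n): √(0.7660·0.2340/1035) = 0.01316 and √(0.6940·0.3060/240) = 0.02975.
SE(p̂₁ − p̂₂) = √(SE₁² + SE₂²) = √(0.0001731856 + 0.0008850625) = 0.03253, since the two samples are independent.
At 99% confidence z* = 2.576; margin = 2.576 × 0.03253 = 0.08380.
The difference is 0.7660 − 0.6940 = 0.0720, so the interval is 0.0720 ± 0.08380 = (-0.0118, 0.1558).

(-0.0118, 0.1558)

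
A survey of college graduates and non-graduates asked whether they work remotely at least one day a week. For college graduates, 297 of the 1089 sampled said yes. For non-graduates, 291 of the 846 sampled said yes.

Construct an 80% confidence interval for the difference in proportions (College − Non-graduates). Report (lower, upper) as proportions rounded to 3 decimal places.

Sample proportions: 297/1089 = 0.2727, 291/846 = 0.3440.
Each SE is √(p̂(1−p̂)/n): √(0.2727·0.7273/1089) = 0.01350 and √(0.3440·0.6560/846) = 0.01633.
SE(p̂₁ − p̂₂) = √(SE₁² + SE₂²) = √(0.00018225 + 0.0002666689) = 0.02119, since the two samples are independent.
At 80% confidence z* = 1.282; margin = 1.282 × 0.02119 = 0.02717.
The difference is 0.2727 − 0.3440 = -0.0713, so the interval is -0.0713 ± 0.02717 = (-0.098, -0.044).

(-0.098, -0.044)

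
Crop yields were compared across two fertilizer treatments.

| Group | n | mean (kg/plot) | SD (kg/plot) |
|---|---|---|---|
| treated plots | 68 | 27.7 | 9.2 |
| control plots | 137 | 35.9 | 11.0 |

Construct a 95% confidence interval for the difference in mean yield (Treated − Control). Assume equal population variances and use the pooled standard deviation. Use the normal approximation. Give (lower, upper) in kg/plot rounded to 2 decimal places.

(-11.24, -5.16)

s_p = √[((n₁−1)s₁² + (n₂−1)s₂²)/(n₁+n₂−2)] = √[(67·9.2² + 136·11.0²)/203] = 10.4403.
SE = 10.4403·√(1/68 + 1/137) = 1.5487.
With z* = 1.960, margin = 1.960 × 1.5487 = 3.0355.
x̄₁ − x̄₂ = 27.7 − 35.9 = -8.2000; interval -8.2000 ± 3.0355 = (-11.24, -5.16).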